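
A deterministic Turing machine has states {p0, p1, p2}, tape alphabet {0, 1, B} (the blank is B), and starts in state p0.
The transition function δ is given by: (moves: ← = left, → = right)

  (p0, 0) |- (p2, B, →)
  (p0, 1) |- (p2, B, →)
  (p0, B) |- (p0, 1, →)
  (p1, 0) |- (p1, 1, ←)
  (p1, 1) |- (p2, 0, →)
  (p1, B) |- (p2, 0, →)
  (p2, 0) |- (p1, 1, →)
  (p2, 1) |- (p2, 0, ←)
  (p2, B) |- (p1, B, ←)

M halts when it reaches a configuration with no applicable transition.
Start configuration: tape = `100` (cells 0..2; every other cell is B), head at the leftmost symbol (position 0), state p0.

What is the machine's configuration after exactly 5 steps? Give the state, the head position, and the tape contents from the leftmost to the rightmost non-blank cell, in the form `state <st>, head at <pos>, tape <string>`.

p0 | [1]00   read 1 → write B, move →, go to p2
p2 | B[0]0   read 0 → write 1, move →, go to p1
p1 | B1[0]   read 0 → write 1, move ←, go to p1
p1 | B[1]1   read 1 → write 0, move →, go to p2
p2 | B0[1]   read 1 → write 0, move ←, go to p2
p2 | B[0]0
After 5 steps: state p2, head at 1, tape 00.

state p2, head at 1, tape 00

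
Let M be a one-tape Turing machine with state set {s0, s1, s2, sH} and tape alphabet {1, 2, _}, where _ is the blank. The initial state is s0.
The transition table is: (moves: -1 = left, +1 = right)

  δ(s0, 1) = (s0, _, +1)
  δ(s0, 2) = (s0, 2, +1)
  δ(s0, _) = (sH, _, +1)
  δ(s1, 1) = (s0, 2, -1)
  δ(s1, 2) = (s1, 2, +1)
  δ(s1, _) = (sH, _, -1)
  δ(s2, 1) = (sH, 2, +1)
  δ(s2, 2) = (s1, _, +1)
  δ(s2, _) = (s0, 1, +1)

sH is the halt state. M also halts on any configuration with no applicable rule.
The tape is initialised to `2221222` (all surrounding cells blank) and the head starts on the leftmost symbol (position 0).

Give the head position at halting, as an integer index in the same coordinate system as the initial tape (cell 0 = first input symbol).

state=s0 head=0 tape=[2]221222__   (s0,2)→(s0,2,+1)
state=s0 head=1 tape=2[2]21222__   (s0,2)→(s0,2,+1)
state=s0 head=2 tape=22[2]1222__   (s0,2)→(s0,2,+1)
state=s0 head=3 tape=222[1]222__   (s0,1)→(s0,_,+1)
state=s0 head=4 tape=222_[2]22__   (s0,2)→(s0,2,+1)
state=s0 head=5 tape=222_2[2]2__   (s0,2)→(s0,2,+1)
state=s0 head=6 tape=222_22[2]__   (s0,2)→(s0,2,+1)
state=s0 head=7 tape=222_222[_]_   (s0,_)→(sH,_,+1)
state=sH head=8 tape=222_222_[_]
At halt the head is at cell 8.

8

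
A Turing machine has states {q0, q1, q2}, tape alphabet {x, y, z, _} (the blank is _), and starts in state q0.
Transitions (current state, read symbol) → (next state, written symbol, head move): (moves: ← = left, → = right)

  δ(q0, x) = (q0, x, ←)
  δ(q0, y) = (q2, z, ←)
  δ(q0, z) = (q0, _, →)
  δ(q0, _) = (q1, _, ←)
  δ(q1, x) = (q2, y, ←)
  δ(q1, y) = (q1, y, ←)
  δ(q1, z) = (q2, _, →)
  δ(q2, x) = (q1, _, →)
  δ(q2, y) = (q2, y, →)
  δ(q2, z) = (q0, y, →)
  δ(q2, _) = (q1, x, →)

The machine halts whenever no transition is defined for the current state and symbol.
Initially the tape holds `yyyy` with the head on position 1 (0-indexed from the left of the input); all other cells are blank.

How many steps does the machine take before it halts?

14

state=q0 head=1 tape=_y[y]yy_   (q0,y)→(q2,z,←)
state=q2 head=0 tape=_[y]zyy_   (q2,y)→(q2,y,→)
state=q2 head=1 tape=_y[z]yy_   (q2,z)→(q0,y,→)
state=q0 head=2 tape=_yy[y]y_   (q0,y)→(q2,z,←)
state=q2 head=1 tape=_y[y]zy_   (q2,y)→(q2,y,→)
state=q2 head=2 tape=_yy[z]y_   (q2,z)→(q0,y,→)
state=q0 head=3 tape=_yyy[y]_   (q0,y)→(q2,z,←)
state=q2 head=2 tape=_yy[y]z_   (q2,y)→(q2,y,→)
state=q2 head=3 tape=_yyy[z]_   (q2,z)→(q0,y,→)
state=q0 head=4 tape=_yyyy[_]   (q0,_)→(q1,_,←)
state=q1 head=3 tape=_yyy[y]_   (q1,y)→(q1,y,←)
state=q1 head=2 tape=_yy[y]y_   (q1,y)→(q1,y,←)
state=q1 head=1 tape=_y[y]yy_   (q1,y)→(q1,y,←)
state=q1 head=0 tape=_[y]yyy_   (q1,y)→(q1,y,←)
state=q1 head=-1 tape=[_]yyyy_
M halts after 14 transitions.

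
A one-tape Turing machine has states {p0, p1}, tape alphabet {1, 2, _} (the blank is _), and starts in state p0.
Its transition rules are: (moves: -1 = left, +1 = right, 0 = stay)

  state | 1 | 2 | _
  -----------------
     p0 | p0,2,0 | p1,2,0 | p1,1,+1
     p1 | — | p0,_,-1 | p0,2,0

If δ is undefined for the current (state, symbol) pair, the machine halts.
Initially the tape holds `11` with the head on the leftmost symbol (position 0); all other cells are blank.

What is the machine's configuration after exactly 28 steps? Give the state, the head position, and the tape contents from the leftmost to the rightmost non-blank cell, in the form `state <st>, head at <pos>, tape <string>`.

p0 | ____[1]1   read 1 → write 2, move 0, go to p0
p0 | ____[2]1   read 2 → write 2, move 0, go to p1
p1 | ____[2]1   read 2 → write _, move -1, go to p0
p0 | ___[_]_1   read _ → write 1, move +1, go to p1
p1 | ___1[_]1   read _ → write 2, move 0, go to p0
p0 | ___1[2]1   read 2 → write 2, move 0, go to p1
p1 | ___1[2]1   read 2 → write _, move -1, go to p0
p0 | ___[1]_1   read 1 → write 2, move 0, go to p0
p0 | ___[2]_1   read 2 → write 2, move 0, go to p1
p1 | ___[2]_1   read 2 → write _, move -1, go to p0
p0 | __[_]__1   read _ → write 1, move +1, go to p1
p1 | __1[_]_1   read _ → write 2, move 0, go to p0
p0 | __1[2]_1   read 2 → write 2, move 0, go to p1
p1 | __1[2]_1   read 2 → write _, move -1, go to p0
p0 | __[1]__1   read 1 → write 2, move 0, go to p0
p0 | __[2]__1   read 2 → write 2, move 0, go to p1
p1 | __[2]__1   read 2 → write _, move -1, go to p0
p0 | _[_]___1   read _ → write 1, move +1, go to p1
p1 | _1[_]__1   read _ → write 2, move 0, go to p0
p0 | _1[2]__1   read 2 → write 2, move 0, go to p1
p1 | _1[2]__1   read 2 → write _, move -1, go to p0
p0 | _[1]___1   read 1 → write 2, move 0, go to p0
p0 | _[2]___1   read 2 → write 2, move 0, go to p1
p1 | _[2]___1   read 2 → write _, move -1, go to p0
p0 | [_]____1   read _ → write 1, move +1, go to p1
p1 | 1[_]___1   read _ → write 2, move 0, go to p0
p0 | 1[2]___1   read 2 → write 2, move 0, go to p1
p1 | 1[2]___1   read 2 → write _, move -1, go to p0
p0 | [1]____1
After 28 steps: state p0, head at -4, tape 1____1.

state p0, head at -4, tape 1____1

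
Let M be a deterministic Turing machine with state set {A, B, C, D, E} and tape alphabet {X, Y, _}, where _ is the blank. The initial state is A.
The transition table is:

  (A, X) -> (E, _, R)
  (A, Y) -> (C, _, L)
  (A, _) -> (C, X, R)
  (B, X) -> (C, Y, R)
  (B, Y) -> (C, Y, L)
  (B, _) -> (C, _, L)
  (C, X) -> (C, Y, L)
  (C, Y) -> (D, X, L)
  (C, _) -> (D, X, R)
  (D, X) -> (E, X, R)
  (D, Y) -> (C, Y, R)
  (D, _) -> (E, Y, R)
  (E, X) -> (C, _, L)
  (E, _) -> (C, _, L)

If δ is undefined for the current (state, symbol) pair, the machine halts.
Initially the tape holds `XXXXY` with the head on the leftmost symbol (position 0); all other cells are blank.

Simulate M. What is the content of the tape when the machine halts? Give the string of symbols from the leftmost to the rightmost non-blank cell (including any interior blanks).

A | __[X]XXXY   read X → write _, move R, go to E
E | ___[X]XXY   read X → write _, move L, go to C
C | __[_]_XXY   read _ → write X, move R, go to D
D | __X[_]XXY   read _ → write Y, move R, go to E
E | __XY[X]XY   read X → write _, move L, go to C
C | __X[Y]_XY   read Y → write X, move L, go to D
D | __[X]X_XY   read X → write X, move R, go to E
E | __X[X]_XY   read X → write _, move L, go to C
C | __[X]__XY   read X → write Y, move L, go to C
C | _[_]Y__XY   read _ → write X, move R, go to D
D | _X[Y]__XY   read Y → write Y, move R, go to C
C | _XY[_]_XY   read _ → write X, move R, go to D
D | _XYX[_]XY   read _ → write Y, move R, go to E
E | _XYXY[X]Y   read X → write _, move L, go to C
C | _XYX[Y]_Y   read Y → write X, move L, go to D
D | _XY[X]X_Y   read X → write X, move R, go to E
E | _XYX[X]_Y   read X → write _, move L, go to C
C | _XY[X]__Y   read X → write Y, move L, go to C
C | _X[Y]Y__Y   read Y → write X, move L, go to D
D | _[X]XY__Y   read X → write X, move R, go to E
E | _X[X]Y__Y   read X → write _, move L, go to C
C | _[X]_Y__Y   read X → write Y, move L, go to C
C | [_]Y_Y__Y   read _ → write X, move R, go to D
D | X[Y]_Y__Y   read Y → write Y, move R, go to C
C | XY[_]Y__Y   read _ → write X, move R, go to D
D | XYX[Y]__Y   read Y → write Y, move R, go to C
C | XYXY[_]_Y   read _ → write X, move R, go to D
D | XYXYX[_]Y   read _ → write Y, move R, go to E
E | XYXYXY[Y]
The non-blank tape span at halt is XYXYXYY.

XYXYXYY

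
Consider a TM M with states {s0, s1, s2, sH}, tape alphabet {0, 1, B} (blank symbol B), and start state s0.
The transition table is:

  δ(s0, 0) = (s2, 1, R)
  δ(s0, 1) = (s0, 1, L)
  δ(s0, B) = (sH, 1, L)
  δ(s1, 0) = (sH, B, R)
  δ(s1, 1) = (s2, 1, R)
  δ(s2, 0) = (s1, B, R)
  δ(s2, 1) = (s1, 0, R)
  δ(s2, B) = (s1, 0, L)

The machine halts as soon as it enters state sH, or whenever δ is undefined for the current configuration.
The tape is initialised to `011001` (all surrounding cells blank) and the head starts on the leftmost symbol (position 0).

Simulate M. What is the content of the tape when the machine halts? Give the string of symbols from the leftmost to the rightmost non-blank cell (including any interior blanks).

state=s0 head=0 tape=[0]11001   (s0,0)→(s2,1,R)
state=s2 head=1 tape=1[1]1001   (s2,1)→(s1,0,R)
state=s1 head=2 tape=10[1]001   (s1,1)→(s2,1,R)
state=s2 head=3 tape=101[0]01   (s2,0)→(s1,B,R)
state=s1 head=4 tape=101B[0]1   (s1,0)→(sH,B,R)
state=sH head=5 tape=101BB[1]
The non-blank tape span at halt is 101BB1.

101BB1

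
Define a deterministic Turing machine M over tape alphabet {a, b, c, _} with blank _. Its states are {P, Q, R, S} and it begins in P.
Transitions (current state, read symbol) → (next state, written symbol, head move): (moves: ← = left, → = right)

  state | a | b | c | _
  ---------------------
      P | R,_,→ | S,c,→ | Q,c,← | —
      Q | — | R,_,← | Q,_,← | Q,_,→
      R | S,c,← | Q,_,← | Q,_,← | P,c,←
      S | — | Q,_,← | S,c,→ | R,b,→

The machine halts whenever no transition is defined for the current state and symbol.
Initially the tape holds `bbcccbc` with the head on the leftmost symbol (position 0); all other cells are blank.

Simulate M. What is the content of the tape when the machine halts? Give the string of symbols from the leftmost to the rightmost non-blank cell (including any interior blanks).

c_c

P | _[b]bcccbc   read b → write c, move →, go to S
S | _c[b]cccbc   read b → write _, move ←, go to Q
Q | _[c]_cccbc   read c → write _, move ←, go to Q
Q | [_]__cccbc   read _ → write _, move →, go to Q
Q | _[_]_cccbc   read _ → write _, move →, go to Q
Q | __[_]cccbc   read _ → write _, move →, go to Q
Q | ___[c]ccbc   read c → write _, move ←, go to Q
Q | __[_]_ccbc   read _ → write _, move →, go to Q
Q | ___[_]ccbc   read _ → write _, move →, go to Q
Q | ____[c]cbc   read c → write _, move ←, go to Q
Q | ___[_]_cbc   read _ → write _, move →, go to Q
Q | ____[_]cbc   read _ → write _, move →, go to Q
Q | _____[c]bc   read c → write _, move ←, go to Q
Q | ____[_]_bc   read _ → write _, move →, go to Q
Q | _____[_]bc   read _ → write _, move →, go to Q
Q | ______[b]c   read b → write _, move ←, go to R
R | _____[_]_c   read _ → write c, move ←, go to P
P | ____[_]c_c
The non-blank tape span at halt is c_c.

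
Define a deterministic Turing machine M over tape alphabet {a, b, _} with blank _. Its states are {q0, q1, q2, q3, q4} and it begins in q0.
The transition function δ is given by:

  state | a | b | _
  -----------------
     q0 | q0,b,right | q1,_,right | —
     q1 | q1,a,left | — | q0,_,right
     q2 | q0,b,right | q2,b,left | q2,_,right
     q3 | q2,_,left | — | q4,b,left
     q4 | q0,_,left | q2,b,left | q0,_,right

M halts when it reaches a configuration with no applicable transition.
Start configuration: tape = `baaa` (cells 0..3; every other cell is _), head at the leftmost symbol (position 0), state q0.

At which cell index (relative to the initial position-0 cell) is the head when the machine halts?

q0 | [b]aaa_   read b → write _, move right, go to q1
q1 | _[a]aa_   read a → write a, move left, go to q1
q1 | [_]aaa_   read _ → write _, move right, go to q0
q0 | _[a]aa_   read a → write b, move right, go to q0
q0 | _b[a]a_   read a → write b, move right, go to q0
q0 | _bb[a]_   read a → write b, move right, go to q0
q0 | _bbb[_]
At halt the head is at cell 4.

4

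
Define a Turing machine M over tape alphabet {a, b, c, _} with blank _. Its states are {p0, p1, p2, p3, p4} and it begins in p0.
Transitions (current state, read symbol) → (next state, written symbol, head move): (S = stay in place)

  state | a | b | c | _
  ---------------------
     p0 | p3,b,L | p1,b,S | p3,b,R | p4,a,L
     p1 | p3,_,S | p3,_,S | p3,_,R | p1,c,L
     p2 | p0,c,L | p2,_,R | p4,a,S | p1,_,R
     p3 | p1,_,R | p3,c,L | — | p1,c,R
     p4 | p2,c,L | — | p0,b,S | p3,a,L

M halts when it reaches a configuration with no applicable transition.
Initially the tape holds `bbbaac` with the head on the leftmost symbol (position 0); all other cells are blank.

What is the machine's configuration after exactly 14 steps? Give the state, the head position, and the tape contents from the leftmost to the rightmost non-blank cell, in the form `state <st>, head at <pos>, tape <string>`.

state p1, head at 6, tape ccccc_cc

p0 | [b]bbaac__   read b → write b, move S, go to p1
p1 | [b]bbaac__   read b → write _, move S, go to p3
p3 | [_]bbaac__   read _ → write c, move R, go to p1
p1 | c[b]baac__   read b → write _, move S, go to p3
p3 | c[_]baac__   read _ → write c, move R, go to p1
p1 | cc[b]aac__   read b → write _, move S, go to p3
p3 | cc[_]aac__   read _ → write c, move R, go to p1
p1 | ccc[a]ac__   read a → write _, move S, go to p3
p3 | ccc[_]ac__   read _ → write c, move R, go to p1
p1 | cccc[a]c__   read a → write _, move S, go to p3
p3 | cccc[_]c__   read _ → write c, move R, go to p1
p1 | ccccc[c]__   read c → write _, move R, go to p3
p3 | ccccc_[_]_   read _ → write c, move R, go to p1
p1 | ccccc_c[_]   read _ → write c, move L, go to p1
p1 | ccccc_[c]c
After 14 steps: state p1, head at 6, tape ccccc_cc.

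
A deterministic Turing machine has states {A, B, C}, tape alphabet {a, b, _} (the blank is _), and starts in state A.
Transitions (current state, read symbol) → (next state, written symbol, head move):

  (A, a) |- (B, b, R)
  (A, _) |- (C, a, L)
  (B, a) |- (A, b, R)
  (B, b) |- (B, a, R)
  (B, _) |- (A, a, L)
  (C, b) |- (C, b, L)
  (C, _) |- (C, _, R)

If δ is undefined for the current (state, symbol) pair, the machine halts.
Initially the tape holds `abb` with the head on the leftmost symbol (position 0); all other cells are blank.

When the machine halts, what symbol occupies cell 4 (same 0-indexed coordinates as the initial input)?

a

state=A head=0 tape=[a]bb__   (A,a)→(B,b,R)
state=B head=1 tape=b[b]b__   (B,b)→(B,a,R)
state=B head=2 tape=ba[b]__   (B,b)→(B,a,R)
state=B head=3 tape=baa[_]_   (B,_)→(A,a,L)
state=A head=2 tape=ba[a]a_   (A,a)→(B,b,R)
state=B head=3 tape=bab[a]_   (B,a)→(A,b,R)
state=A head=4 tape=babb[_]   (A,_)→(C,a,L)
state=C head=3 tape=bab[b]a   (C,b)→(C,b,L)
state=C head=2 tape=ba[b]ba   (C,b)→(C,b,L)
state=C head=1 tape=b[a]bba
Cell 4 holds a when M halts.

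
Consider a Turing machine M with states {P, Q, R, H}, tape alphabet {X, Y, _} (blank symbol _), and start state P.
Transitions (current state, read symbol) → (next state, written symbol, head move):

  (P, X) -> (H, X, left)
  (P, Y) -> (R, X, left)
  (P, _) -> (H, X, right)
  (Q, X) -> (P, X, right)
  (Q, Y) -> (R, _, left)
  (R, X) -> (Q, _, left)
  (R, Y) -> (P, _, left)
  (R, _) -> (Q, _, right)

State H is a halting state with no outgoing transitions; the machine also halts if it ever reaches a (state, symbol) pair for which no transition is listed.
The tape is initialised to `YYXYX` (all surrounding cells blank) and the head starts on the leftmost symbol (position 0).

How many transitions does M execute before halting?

state=P head=0 tape=_[Y]YXYX   (P,Y)→(R,X,left)
state=R head=-1 tape=[_]XYXYX   (R,_)→(Q,_,right)
state=Q head=0 tape=_[X]YXYX   (Q,X)→(P,X,right)
state=P head=1 tape=_X[Y]XYX   (P,Y)→(R,X,left)
state=R head=0 tape=_[X]XXYX   (R,X)→(Q,_,left)
state=Q head=-1 tape=[_]_XXYX
M halts after 5 transitions.

5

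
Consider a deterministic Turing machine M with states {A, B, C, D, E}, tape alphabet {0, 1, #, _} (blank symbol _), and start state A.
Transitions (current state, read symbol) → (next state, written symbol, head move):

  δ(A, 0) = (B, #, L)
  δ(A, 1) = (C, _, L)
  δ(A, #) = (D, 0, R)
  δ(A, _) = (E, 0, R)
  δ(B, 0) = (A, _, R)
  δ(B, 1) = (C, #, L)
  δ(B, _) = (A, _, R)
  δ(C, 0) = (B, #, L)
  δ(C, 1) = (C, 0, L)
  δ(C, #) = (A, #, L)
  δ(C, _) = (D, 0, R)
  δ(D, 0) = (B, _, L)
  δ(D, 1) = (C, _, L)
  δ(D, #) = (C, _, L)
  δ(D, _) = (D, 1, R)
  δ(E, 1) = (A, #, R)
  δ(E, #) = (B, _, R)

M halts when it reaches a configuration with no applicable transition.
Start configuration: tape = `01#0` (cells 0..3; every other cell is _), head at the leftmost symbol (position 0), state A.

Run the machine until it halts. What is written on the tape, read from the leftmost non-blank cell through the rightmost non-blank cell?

A | _[0]1#0   read 0 → write #, move L, go to B
B | [_]#1#0   read _ → write _, move R, go to A
A | _[#]1#0   read # → write 0, move R, go to D
D | _0[1]#0   read 1 → write _, move L, go to C
C | _[0]_#0   read 0 → write #, move L, go to B
B | [_]#_#0   read _ → write _, move R, go to A
A | _[#]_#0   read # → write 0, move R, go to D
D | _0[_]#0   read _ → write 1, move R, go to D
D | _01[#]0   read # → write _, move L, go to C
C | _0[1]_0   read 1 → write 0, move L, go to C
C | _[0]0_0   read 0 → write #, move L, go to B
B | [_]#0_0   read _ → write _, move R, go to A
A | _[#]0_0   read # → write 0, move R, go to D
D | _0[0]_0   read 0 → write _, move L, go to B
B | _[0]__0   read 0 → write _, move R, go to A
A | __[_]_0   read _ → write 0, move R, go to E
E | __0[_]0
The non-blank tape span at halt is 0_0.

0_0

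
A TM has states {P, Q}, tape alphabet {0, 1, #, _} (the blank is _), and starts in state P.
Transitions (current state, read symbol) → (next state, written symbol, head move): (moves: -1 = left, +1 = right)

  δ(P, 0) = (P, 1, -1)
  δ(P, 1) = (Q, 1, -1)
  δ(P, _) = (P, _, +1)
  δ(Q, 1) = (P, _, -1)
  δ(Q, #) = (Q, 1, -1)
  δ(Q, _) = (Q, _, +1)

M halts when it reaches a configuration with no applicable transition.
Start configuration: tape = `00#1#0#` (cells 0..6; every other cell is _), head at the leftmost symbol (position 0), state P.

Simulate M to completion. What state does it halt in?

P

P | _[0]0#1#0#   read 0 → write 1, move -1, go to P
P | [_]10#1#0#   read _ → write _, move +1, go to P
P | _[1]0#1#0#   read 1 → write 1, move -1, go to Q
Q | [_]10#1#0#   read _ → write _, move +1, go to Q
Q | _[1]0#1#0#   read 1 → write _, move -1, go to P
P | [_]_0#1#0#   read _ → write _, move +1, go to P
P | _[_]0#1#0#   read _ → write _, move +1, go to P
P | __[0]#1#0#   read 0 → write 1, move -1, go to P
P | _[_]1#1#0#   read _ → write _, move +1, go to P
P | __[1]#1#0#   read 1 → write 1, move -1, go to Q
Q | _[_]1#1#0#   read _ → write _, move +1, go to Q
Q | __[1]#1#0#   read 1 → write _, move -1, go to P
P | _[_]_#1#0#   read _ → write _, move +1, go to P
P | __[_]#1#0#   read _ → write _, move +1, go to P
P | ___[#]1#0#
No transition is defined for (P, #); M halts in state P.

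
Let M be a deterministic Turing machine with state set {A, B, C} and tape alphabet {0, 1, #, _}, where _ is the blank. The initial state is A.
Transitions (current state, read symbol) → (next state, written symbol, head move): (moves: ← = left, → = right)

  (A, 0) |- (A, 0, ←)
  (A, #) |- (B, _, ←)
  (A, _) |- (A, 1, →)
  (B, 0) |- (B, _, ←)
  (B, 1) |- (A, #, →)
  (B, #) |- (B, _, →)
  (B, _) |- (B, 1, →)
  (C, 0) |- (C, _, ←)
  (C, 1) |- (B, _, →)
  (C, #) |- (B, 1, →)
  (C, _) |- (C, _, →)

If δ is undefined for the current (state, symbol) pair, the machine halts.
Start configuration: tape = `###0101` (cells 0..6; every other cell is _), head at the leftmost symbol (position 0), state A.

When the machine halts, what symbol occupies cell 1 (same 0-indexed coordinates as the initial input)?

_

state=A head=0 tape=_[#]##0101   (A,#)→(B,_,←)
state=B head=-1 tape=[_]_##0101   (B,_)→(B,1,→)
state=B head=0 tape=1[_]##0101   (B,_)→(B,1,→)
state=B head=1 tape=11[#]#0101   (B,#)→(B,_,→)
state=B head=2 tape=11_[#]0101   (B,#)→(B,_,→)
state=B head=3 tape=11__[0]101   (B,0)→(B,_,←)
state=B head=2 tape=11_[_]_101   (B,_)→(B,1,→)
state=B head=3 tape=11_1[_]101   (B,_)→(B,1,→)
state=B head=4 tape=11_11[1]01   (B,1)→(A,#,→)
state=A head=5 tape=11_11#[0]1   (A,0)→(A,0,←)
state=A head=4 tape=11_11[#]01   (A,#)→(B,_,←)
state=B head=3 tape=11_1[1]_01   (B,1)→(A,#,→)
state=A head=4 tape=11_1#[_]01   (A,_)→(A,1,→)
state=A head=5 tape=11_1#1[0]1   (A,0)→(A,0,←)
state=A head=4 tape=11_1#[1]01
Cell 1 holds _ when M halts.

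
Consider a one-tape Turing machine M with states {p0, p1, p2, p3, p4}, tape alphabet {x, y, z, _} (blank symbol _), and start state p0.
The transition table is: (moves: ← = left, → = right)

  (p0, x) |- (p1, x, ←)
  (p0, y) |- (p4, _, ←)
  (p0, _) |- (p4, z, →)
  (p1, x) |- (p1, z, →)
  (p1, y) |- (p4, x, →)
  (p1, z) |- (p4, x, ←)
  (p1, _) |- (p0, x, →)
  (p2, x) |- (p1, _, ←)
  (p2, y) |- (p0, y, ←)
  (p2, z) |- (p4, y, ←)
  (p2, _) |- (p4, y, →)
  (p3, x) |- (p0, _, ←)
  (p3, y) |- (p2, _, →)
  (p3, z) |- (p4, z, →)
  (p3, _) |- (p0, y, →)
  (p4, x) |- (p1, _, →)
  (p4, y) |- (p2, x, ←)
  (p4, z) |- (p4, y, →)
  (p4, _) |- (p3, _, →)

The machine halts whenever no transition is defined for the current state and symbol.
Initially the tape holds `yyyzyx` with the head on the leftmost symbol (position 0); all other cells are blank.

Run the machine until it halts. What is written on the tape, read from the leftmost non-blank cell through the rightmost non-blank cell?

y__xzyx

state=p0 head=0 tape=_[y]yyzyx   (p0,y)→(p4,_,←)
state=p4 head=-1 tape=[_]_yyzyx   (p4,_)→(p3,_,→)
state=p3 head=0 tape=_[_]yyzyx   (p3,_)→(p0,y,→)
state=p0 head=1 tape=_y[y]yzyx   (p0,y)→(p4,_,←)
state=p4 head=0 tape=_[y]_yzyx   (p4,y)→(p2,x,←)
state=p2 head=-1 tape=[_]x_yzyx   (p2,_)→(p4,y,→)
state=p4 head=0 tape=y[x]_yzyx   (p4,x)→(p1,_,→)
state=p1 head=1 tape=y_[_]yzyx   (p1,_)→(p0,x,→)
state=p0 head=2 tape=y_x[y]zyx   (p0,y)→(p4,_,←)
state=p4 head=1 tape=y_[x]_zyx   (p4,x)→(p1,_,→)
state=p1 head=2 tape=y__[_]zyx   (p1,_)→(p0,x,→)
state=p0 head=3 tape=y__x[z]yx
The non-blank tape span at halt is y__xzyx.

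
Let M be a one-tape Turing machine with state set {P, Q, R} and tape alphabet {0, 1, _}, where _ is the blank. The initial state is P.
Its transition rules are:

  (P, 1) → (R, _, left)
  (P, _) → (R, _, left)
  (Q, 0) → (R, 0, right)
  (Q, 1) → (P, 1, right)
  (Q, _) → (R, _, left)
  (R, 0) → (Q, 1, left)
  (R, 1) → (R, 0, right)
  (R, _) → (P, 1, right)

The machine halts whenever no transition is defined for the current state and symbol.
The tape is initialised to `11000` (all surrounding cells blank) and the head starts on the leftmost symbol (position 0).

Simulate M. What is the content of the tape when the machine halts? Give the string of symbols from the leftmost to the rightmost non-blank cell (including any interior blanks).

001000

state=P head=0 tape=_[1]1000   (P,1)→(R,_,left)
state=R head=-1 tape=[_]_1000   (R,_)→(P,1,right)
state=P head=0 tape=1[_]1000   (P,_)→(R,_,left)
state=R head=-1 tape=[1]_1000   (R,1)→(R,0,right)
state=R head=0 tape=0[_]1000   (R,_)→(P,1,right)
state=P head=1 tape=01[1]000   (P,1)→(R,_,left)
state=R head=0 tape=0[1]_000   (R,1)→(R,0,right)
state=R head=1 tape=00[_]000   (R,_)→(P,1,right)
state=P head=2 tape=001[0]00
The non-blank tape span at halt is 001000.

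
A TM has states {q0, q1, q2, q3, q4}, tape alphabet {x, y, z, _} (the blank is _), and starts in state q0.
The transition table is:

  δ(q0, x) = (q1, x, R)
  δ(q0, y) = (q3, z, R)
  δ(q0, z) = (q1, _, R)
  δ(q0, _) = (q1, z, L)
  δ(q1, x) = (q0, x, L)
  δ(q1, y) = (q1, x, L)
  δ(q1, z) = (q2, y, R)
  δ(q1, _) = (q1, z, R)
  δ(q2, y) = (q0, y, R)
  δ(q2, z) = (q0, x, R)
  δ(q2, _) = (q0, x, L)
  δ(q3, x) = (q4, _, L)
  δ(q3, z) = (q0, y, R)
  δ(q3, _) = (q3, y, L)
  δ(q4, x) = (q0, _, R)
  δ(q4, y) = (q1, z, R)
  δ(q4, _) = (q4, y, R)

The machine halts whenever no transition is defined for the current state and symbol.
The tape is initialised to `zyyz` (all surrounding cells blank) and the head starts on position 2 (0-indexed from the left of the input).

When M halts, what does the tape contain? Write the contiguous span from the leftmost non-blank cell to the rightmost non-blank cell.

state=q0 head=2 tape=zy[y]z_   (q0,y)→(q3,z,R)
state=q3 head=3 tape=zyz[z]_   (q3,z)→(q0,y,R)
state=q0 head=4 tape=zyzy[_]   (q0,_)→(q1,z,L)
state=q1 head=3 tape=zyz[y]z   (q1,y)→(q1,x,L)
state=q1 head=2 tape=zy[z]xz   (q1,z)→(q2,y,R)
state=q2 head=3 tape=zyy[x]z
The non-blank tape span at halt is zyyxz.

zyyxz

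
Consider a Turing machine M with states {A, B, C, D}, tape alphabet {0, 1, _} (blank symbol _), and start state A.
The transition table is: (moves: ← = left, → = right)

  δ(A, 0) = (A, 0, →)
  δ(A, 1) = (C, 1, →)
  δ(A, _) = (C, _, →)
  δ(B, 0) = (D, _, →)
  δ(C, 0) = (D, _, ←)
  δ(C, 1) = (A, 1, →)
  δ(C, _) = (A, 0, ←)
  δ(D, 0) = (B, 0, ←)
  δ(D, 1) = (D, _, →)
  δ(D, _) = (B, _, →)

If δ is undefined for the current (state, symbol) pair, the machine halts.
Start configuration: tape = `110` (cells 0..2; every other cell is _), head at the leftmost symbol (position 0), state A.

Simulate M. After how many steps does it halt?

8

state=A head=0 tape=[1]10__   (A,1)→(C,1,→)
state=C head=1 tape=1[1]0__   (C,1)→(A,1,→)
state=A head=2 tape=11[0]__   (A,0)→(A,0,→)
state=A head=3 tape=110[_]_   (A,_)→(C,_,→)
state=C head=4 tape=110_[_]   (C,_)→(A,0,←)
state=A head=3 tape=110[_]0   (A,_)→(C,_,→)
state=C head=4 tape=110_[0]   (C,0)→(D,_,←)
state=D head=3 tape=110[_]_   (D,_)→(B,_,→)
state=B head=4 tape=110_[_]
M halts after 8 transitions.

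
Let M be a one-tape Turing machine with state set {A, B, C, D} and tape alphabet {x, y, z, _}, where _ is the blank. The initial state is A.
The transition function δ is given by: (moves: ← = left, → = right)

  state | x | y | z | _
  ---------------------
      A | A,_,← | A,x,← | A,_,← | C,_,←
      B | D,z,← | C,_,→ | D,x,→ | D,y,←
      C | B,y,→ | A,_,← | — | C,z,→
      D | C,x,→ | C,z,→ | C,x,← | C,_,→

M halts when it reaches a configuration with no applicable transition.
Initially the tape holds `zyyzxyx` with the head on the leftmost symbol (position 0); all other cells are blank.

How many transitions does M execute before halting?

33

A | ______[z]yyzxyx   read z → write _, move ←, go to A
A | _____[_]_yyzxyx   read _ → write _, move ←, go to C
C | ____[_]__yyzxyx   read _ → write z, move →, go to C
C | ____z[_]_yyzxyx   read _ → write z, move →, go to C
C | ____zz[_]yyzxyx   read _ → write z, move →, go to C
C | ____zzz[y]yzxyx   read y → write _, move ←, go to A
A | ____zz[z]_yzxyx   read z → write _, move ←, go to A
A | ____z[z]__yzxyx   read z → write _, move ←, go to A
A | ____[z]___yzxyx   read z → write _, move ←, go to A
A | ___[_]____yzxyx   read _ → write _, move ←, go to C
C | __[_]_____yzxyx   read _ → write z, move →, go to C
C | __z[_]____yzxyx   read _ → write z, move →, go to C
C | __zz[_]___yzxyx   read _ → write z, move →, go to C
C | __zzz[_]__yzxyx   read _ → write z, move →, go to C
C | __zzzz[_]_yzxyx   read _ → write z, move →, go to C
C | __zzzzz[_]yzxyx   read _ → write z, move →, go to C
C | __zzzzzz[y]zxyx   read y → write _, move ←, go to A
A | __zzzzz[z]_zxyx   read z → write _, move ←, go to A
A | __zzzz[z]__zxyx   read z → write _, move ←, go to A
A | __zzz[z]___zxyx   read z → write _, move ←, go to A
A | __zz[z]____zxyx   read z → write _, move ←, go to A
A | __z[z]_____zxyx   read z → write _, move ←, go to A
A | __[z]______zxyx   read z → write _, move ←, go to A
A | _[_]_______zxyx   read _ → write _, move ←, go to C
C | [_]________zxyx   read _ → write z, move →, go to C
C | z[_]_______zxyx   read _ → write z, move →, go to C
C | zz[_]______zxyx   read _ → write z, move →, go to C
C | zzz[_]_____zxyx   read _ → write z, move →, go to C
C | zzzz[_]____zxyx   read _ → write z, move →, go to C
C | zzzzz[_]___zxyx   read _ → write z, move →, go to C
C | zzzzzz[_]__zxyx   read _ → write z, move →, go to C
C | zzzzzzz[_]_zxyx   read _ → write z, move →, go to C
C | zzzzzzzz[_]zxyx   read _ → write z, move →, go to C
C | zzzzzzzzz[z]xyx
M halts after 33 transitions.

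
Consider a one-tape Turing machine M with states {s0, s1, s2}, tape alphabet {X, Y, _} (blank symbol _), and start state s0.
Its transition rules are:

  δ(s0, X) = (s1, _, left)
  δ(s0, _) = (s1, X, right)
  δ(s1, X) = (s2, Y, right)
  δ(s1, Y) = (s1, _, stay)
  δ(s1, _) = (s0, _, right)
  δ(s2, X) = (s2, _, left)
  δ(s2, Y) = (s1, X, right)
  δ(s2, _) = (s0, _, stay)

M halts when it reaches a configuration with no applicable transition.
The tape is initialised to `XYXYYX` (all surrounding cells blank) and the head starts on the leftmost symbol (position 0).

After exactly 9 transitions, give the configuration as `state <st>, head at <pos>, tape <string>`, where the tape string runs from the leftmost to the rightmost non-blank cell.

state s1, head at 3, tape X_X_YX

s0 | _[X]YXYYX   read X → write _, move left, go to s1
s1 | [_]_YXYYX   read _ → write _, move right, go to s0
s0 | _[_]YXYYX   read _ → write X, move right, go to s1
s1 | _X[Y]XYYX   read Y → write _, move stay, go to s1
s1 | _X[_]XYYX   read _ → write _, move right, go to s0
s0 | _X_[X]YYX   read X → write _, move left, go to s1
s1 | _X[_]_YYX   read _ → write _, move right, go to s0
s0 | _X_[_]YYX   read _ → write X, move right, go to s1
s1 | _X_X[Y]YX   read Y → write _, move stay, go to s1
s1 | _X_X[_]YX
After 9 steps: state s1, head at 3, tape X_X_YX.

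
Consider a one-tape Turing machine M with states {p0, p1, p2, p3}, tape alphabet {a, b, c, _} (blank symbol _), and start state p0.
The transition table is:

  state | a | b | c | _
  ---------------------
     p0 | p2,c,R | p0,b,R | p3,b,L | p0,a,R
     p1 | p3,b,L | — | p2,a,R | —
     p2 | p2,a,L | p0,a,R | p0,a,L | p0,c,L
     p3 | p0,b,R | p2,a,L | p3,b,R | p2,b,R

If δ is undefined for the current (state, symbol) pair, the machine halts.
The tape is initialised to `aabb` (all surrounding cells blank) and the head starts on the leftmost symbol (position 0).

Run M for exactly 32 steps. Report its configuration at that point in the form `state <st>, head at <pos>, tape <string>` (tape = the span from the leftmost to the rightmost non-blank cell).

state p0, head at -4, tape aaaaaaabb

state=p0 head=0 tape=_____[a]abb   (p0,a)→(p2,c,R)
state=p2 head=1 tape=_____c[a]bb   (p2,a)→(p2,a,L)
state=p2 head=0 tape=_____[c]abb   (p2,c)→(p0,a,L)
state=p0 head=-1 tape=____[_]aabb   (p0,_)→(p0,a,R)
state=p0 head=0 tape=____a[a]abb   (p0,a)→(p2,c,R)
state=p2 head=1 tape=____ac[a]bb   (p2,a)→(p2,a,L)
state=p2 head=0 tape=____a[c]abb   (p2,c)→(p0,a,L)
state=p0 head=-1 tape=____[a]aabb   (p0,a)→(p2,c,R)
state=p2 head=0 tape=____c[a]abb   (p2,a)→(p2,a,L)
state=p2 head=-1 tape=____[c]aabb   (p2,c)→(p0,a,L)
state=p0 head=-2 tape=___[_]aaabb   (p0,_)→(p0,a,R)
state=p0 head=-1 tape=___a[a]aabb   (p0,a)→(p2,c,R)
state=p2 head=0 tape=___ac[a]abb   (p2,a)→(p2,a,L)
state=p2 head=-1 tape=___a[c]aabb   (p2,c)→(p0,a,L)
state=p0 head=-2 tape=___[a]aaabb   (p0,a)→(p2,c,R)
state=p2 head=-1 tape=___c[a]aabb   (p2,a)→(p2,a,L)
state=p2 head=-2 tape=___[c]aaabb   (p2,c)→(p0,a,L)
state=p0 head=-3 tape=__[_]aaaabb   (p0,_)→(p0,a,R)
state=p0 head=-2 tape=__a[a]aaabb   (p0,a)→(p2,c,R)
state=p2 head=-1 tape=__ac[a]aabb   (p2,a)→(p2,a,L)
state=p2 head=-2 tape=__a[c]aaabb   (p2,c)→(p0,a,L)
state=p0 head=-3 tape=__[a]aaaabb   (p0,a)→(p2,c,R)
state=p2 head=-2 tape=__c[a]aaabb   (p2,a)→(p2,a,L)
state=p2 head=-3 tape=__[c]aaaabb   (p2,c)→(p0,a,L)
state=p0 head=-4 tape=_[_]aaaaabb   (p0,_)→(p0,a,R)
state=p0 head=-3 tape=_a[a]aaaabb   (p0,a)→(p2,c,R)
state=p2 head=-2 tape=_ac[a]aaabb   (p2,a)→(p2,a,L)
state=p2 head=-3 tape=_a[c]aaaabb   (p2,c)→(p0,a,L)
state=p0 head=-4 tape=_[a]aaaaabb   (p0,a)→(p2,c,R)
state=p2 head=-3 tape=_c[a]aaaabb   (p2,a)→(p2,a,L)
state=p2 head=-4 tape=_[c]aaaaabb   (p2,c)→(p0,a,L)
state=p0 head=-5 tape=[_]aaaaaabb   (p0,_)→(p0,a,R)
state=p0 head=-4 tape=a[a]aaaaabb
After 32 steps: state p0, head at -4, tape aaaaaaabb.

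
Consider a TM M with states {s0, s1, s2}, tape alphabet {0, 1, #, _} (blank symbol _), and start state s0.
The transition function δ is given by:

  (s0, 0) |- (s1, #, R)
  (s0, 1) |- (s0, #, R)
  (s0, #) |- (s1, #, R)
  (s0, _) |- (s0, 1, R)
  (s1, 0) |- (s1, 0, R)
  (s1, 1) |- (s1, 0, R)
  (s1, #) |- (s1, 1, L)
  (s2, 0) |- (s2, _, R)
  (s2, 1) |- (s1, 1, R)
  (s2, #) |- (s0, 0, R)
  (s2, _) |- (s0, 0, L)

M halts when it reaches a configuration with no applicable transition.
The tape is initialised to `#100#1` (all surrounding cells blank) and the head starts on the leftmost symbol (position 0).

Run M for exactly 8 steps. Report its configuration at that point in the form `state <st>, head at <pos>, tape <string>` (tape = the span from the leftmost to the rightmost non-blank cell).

s0 | [#]100#1_   read # → write #, move R, go to s1
s1 | #[1]00#1_   read 1 → write 0, move R, go to s1
s1 | #0[0]0#1_   read 0 → write 0, move R, go to s1
s1 | #00[0]#1_   read 0 → write 0, move R, go to s1
s1 | #000[#]1_   read # → write 1, move L, go to s1
s1 | #00[0]11_   read 0 → write 0, move R, go to s1
s1 | #000[1]1_   read 1 → write 0, move R, go to s1
s1 | #0000[1]_   read 1 → write 0, move R, go to s1
s1 | #00000[_]
After 8 steps: state s1, head at 6, tape #00000.

state s1, head at 6, tape #00000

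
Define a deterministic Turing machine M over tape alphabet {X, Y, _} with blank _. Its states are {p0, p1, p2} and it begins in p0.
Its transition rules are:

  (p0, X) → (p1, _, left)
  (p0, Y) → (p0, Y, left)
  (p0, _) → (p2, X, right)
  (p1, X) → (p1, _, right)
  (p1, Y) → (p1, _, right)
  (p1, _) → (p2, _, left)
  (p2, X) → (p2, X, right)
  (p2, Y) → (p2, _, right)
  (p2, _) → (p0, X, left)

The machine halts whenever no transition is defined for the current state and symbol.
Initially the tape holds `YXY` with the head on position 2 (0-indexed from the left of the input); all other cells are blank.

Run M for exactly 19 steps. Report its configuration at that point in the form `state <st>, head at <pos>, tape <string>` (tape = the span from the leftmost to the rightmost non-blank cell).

state p0, head at -3, tape X_XXY

p0 | ___YX[Y]   read Y → write Y, move left, go to p0
p0 | ___Y[X]Y   read X → write _, move left, go to p1
p1 | ___[Y]_Y   read Y → write _, move right, go to p1
p1 | ____[_]Y   read _ → write _, move left, go to p2
p2 | ___[_]_Y   read _ → write X, move left, go to p0
p0 | __[_]X_Y   read _ → write X, move right, go to p2
p2 | __X[X]_Y   read X → write X, move right, go to p2
p2 | __XX[_]Y   read _ → write X, move left, go to p0
p0 | __X[X]XY   read X → write _, move left, go to p1
p1 | __[X]_XY   read X → write _, move right, go to p1
p1 | ___[_]XY   read _ → write _, move left, go to p2
p2 | __[_]_XY   read _ → write X, move left, go to p0
p0 | _[_]X_XY   read _ → write X, move right, go to p2
p2 | _X[X]_XY   read X → write X, move right, go to p2
p2 | _XX[_]XY   read _ → write X, move left, go to p0
p0 | _X[X]XXY   read X → write _, move left, go to p1
p1 | _[X]_XXY   read X → write _, move right, go to p1
p1 | __[_]XXY   read _ → write _, move left, go to p2
p2 | _[_]_XXY   read _ → write X, move left, go to p0
p0 | [_]X_XXY
After 19 steps: state p0, head at -3, tape X_XXY.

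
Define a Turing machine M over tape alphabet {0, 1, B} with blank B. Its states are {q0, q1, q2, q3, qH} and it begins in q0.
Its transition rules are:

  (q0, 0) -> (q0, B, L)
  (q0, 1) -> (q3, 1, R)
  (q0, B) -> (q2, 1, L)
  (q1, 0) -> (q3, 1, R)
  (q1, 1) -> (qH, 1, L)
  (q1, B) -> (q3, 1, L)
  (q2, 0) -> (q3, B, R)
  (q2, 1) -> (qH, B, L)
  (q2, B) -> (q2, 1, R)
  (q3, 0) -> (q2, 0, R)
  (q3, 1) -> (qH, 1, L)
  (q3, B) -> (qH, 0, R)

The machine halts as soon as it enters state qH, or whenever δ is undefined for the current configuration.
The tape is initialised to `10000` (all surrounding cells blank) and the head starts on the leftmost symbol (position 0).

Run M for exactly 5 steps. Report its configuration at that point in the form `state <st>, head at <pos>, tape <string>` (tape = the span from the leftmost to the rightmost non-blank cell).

state q3, head at 5, tape 10B0

state=q0 head=0 tape=[1]0000B   (q0,1)→(q3,1,R)
state=q3 head=1 tape=1[0]000B   (q3,0)→(q2,0,R)
state=q2 head=2 tape=10[0]00B   (q2,0)→(q3,B,R)
state=q3 head=3 tape=10B[0]0B   (q3,0)→(q2,0,R)
state=q2 head=4 tape=10B0[0]B   (q2,0)→(q3,B,R)
state=q3 head=5 tape=10B0B[B]
After 5 steps: state q3, head at 5, tape 10B0.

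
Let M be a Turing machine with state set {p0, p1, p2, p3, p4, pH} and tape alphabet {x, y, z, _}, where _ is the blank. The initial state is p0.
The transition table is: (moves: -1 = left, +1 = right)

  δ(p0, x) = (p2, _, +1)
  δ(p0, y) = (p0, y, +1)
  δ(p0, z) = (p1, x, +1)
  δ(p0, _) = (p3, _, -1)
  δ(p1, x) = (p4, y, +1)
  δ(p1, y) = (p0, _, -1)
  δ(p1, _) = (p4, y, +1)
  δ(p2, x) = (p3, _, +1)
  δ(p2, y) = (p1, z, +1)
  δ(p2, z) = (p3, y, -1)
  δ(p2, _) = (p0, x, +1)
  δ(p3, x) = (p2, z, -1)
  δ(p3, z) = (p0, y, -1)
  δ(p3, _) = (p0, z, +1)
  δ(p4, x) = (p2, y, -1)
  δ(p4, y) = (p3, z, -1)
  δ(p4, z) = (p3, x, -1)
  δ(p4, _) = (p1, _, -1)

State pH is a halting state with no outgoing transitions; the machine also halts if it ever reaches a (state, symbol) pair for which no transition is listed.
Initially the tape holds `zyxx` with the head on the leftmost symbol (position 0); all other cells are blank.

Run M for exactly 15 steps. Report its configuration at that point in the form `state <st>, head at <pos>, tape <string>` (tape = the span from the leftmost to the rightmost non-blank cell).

state p1, head at 3, tape z_y

p0 | [z]yxx__   read z → write x, move +1, go to p1
p1 | x[y]xx__   read y → write _, move -1, go to p0
p0 | [x]_xx__   read x → write _, move +1, go to p2
p2 | _[_]xx__   read _ → write x, move +1, go to p0
p0 | _x[x]x__   read x → write _, move +1, go to p2
p2 | _x_[x]__   read x → write _, move +1, go to p3
p3 | _x__[_]_   read _ → write z, move +1, go to p0
p0 | _x__z[_]   read _ → write _, move -1, go to p3
p3 | _x__[z]_   read z → write y, move -1, go to p0
p0 | _x_[_]y_   read _ → write _, move -1, go to p3
p3 | _x[_]_y_   read _ → write z, move +1, go to p0
p0 | _xz[_]y_   read _ → write _, move -1, go to p3
p3 | _x[z]_y_   read z → write y, move -1, go to p0
p0 | _[x]y_y_   read x → write _, move +1, go to p2
p2 | __[y]_y_   read y → write z, move +1, go to p1
p1 | __z[_]y_
After 15 steps: state p1, head at 3, tape z_y.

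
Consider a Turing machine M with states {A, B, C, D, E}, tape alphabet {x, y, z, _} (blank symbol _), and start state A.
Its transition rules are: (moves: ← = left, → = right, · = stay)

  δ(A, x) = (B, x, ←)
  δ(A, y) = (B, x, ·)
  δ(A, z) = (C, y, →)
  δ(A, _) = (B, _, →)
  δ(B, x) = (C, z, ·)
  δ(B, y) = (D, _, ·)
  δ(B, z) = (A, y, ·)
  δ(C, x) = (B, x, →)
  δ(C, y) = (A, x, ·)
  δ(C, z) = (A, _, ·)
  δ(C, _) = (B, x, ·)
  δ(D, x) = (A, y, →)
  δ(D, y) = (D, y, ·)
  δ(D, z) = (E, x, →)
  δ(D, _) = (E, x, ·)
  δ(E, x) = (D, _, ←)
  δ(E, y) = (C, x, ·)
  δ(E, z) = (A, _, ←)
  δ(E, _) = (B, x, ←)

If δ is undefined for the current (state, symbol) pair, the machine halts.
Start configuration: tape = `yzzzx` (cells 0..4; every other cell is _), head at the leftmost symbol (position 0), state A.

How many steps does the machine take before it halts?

state=A head=0 tape=[y]zzzx_   (A,y)→(B,x,·)
state=B head=0 tape=[x]zzzx_   (B,x)→(C,z,·)
state=C head=0 tape=[z]zzzx_   (C,z)→(A,_,·)
state=A head=0 tape=[_]zzzx_   (A,_)→(B,_,→)
state=B head=1 tape=_[z]zzx_   (B,z)→(A,y,·)
state=A head=1 tape=_[y]zzx_   (A,y)→(B,x,·)
state=B head=1 tape=_[x]zzx_   (B,x)→(C,z,·)
state=C head=1 tape=_[z]zzx_   (C,z)→(A,_,·)
state=A head=1 tape=_[_]zzx_   (A,_)→(B,_,→)
state=B head=2 tape=__[z]zx_   (B,z)→(A,y,·)
state=A head=2 tape=__[y]zx_   (A,y)→(B,x,·)
state=B head=2 tape=__[x]zx_   (B,x)→(C,z,·)
state=C head=2 tape=__[z]zx_   (C,z)→(A,_,·)
state=A head=2 tape=__[_]zx_   (A,_)→(B,_,→)
state=B head=3 tape=___[z]x_   (B,z)→(A,y,·)
state=A head=3 tape=___[y]x_   (A,y)→(B,x,·)
state=B head=3 tape=___[x]x_   (B,x)→(C,z,·)
state=C head=3 tape=___[z]x_   (C,z)→(A,_,·)
state=A head=3 tape=___[_]x_   (A,_)→(B,_,→)
state=B head=4 tape=____[x]_   (B,x)→(C,z,·)
state=C head=4 tape=____[z]_   (C,z)→(A,_,·)
state=A head=4 tape=____[_]_   (A,_)→(B,_,→)
state=B head=5 tape=_____[_]
M halts after 22 transitions.

22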